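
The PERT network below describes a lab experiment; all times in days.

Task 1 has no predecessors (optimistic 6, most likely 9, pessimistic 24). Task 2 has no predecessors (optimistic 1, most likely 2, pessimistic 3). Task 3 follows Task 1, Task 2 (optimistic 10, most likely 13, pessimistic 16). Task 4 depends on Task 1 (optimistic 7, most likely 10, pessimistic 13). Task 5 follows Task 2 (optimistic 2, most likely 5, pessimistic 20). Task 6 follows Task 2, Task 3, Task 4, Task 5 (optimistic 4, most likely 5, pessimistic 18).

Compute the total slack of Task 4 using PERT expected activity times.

te_Task 1 = (6 + 4·9 + 24)/6 = 66/6 = 11
te_Task 2 = (1 + 4·2 + 3)/6 = 12/6 = 2
te_Task 3 = (10 + 4·13 + 16)/6 = 78/6 = 13
te_Task 4 = (7 + 4·10 + 13)/6 = 60/6 = 10
te_Task 5 = (2 + 4·5 + 20)/6 = 42/6 = 7
te_Task 6 = (4 + 4·5 + 18)/6 = 42/6 = 7

Forward pass:
ES_Task 1 = 0; EF_Task 1 = 11
ES_Task 2 = 0; EF_Task 2 = 2
ES_Task 3 = max(EF_Task 1=11, EF_Task 2=2) = 11; EF_Task 3 = 11+13 = 24
ES_Task 4 = 11; EF_Task 4 = 11+10 = 21
ES_Task 5 = 2; EF_Task 5 = 2+7 = 9
ES_Task 6 = max(EF_Task 2=2, EF_Task 3=24, EF_Task 4=21, EF_Task 5=9) = 24; EF_Task 6 = 24+7 = 31
Expected project duration μ = 31 days. Critical path: Task 1 → Task 3 → Task 6.

Backward pass:
LF_Task 6 = 31; LS_Task 6 = 31−7 = 24
LF_Task 5 = LS_Task 6 = 24; LS_Task 5 = 24−7 = 17
LF_Task 4 = LS_Task 6 = 24; LS_Task 4 = 24−10 = 14
LF_Task 3 = LS_Task 6 = 24; LS_Task 3 = 24−13 = 11
LF_Task 2 = min(LS_Task 3=11, LS_Task 5=17, LS_Task 6=24) = 11; LS_Task 2 = 11−2 = 9
LF_Task 1 = min(LS_Task 3=11, LS_Task 4=14) = 11; LS_Task 1 = 11−11 = 0
Slack_Task 4 = LS_Task 4 − ES_Task 4 = 14 − 11 = 3

3 days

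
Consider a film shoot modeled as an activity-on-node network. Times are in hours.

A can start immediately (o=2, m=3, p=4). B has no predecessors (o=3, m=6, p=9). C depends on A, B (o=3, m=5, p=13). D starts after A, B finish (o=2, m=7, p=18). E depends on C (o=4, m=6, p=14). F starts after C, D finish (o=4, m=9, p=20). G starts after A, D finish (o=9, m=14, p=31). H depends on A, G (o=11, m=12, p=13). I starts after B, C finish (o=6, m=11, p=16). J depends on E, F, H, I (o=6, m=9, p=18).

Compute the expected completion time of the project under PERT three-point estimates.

52 hours

te_A = (2 + 4·3 + 4)/6 = 18/6 = 3
te_B = (3 + 4·6 + 9)/6 = 36/6 = 6
te_C = (3 + 4·5 + 13)/6 = 36/6 = 6
te_D = (2 + 4·7 + 18)/6 = 48/6 = 8
te_E = (4 + 4·6 + 14)/6 = 42/6 = 7
te_F = (4 + 4·9 + 20)/6 = 60/6 = 10
te_G = (9 + 4·14 + 31)/6 = 96/6 = 16
te_H = (11 + 4·12 + 13)/6 = 72/6 = 12
te_I = (6 + 4·11 + 16)/6 = 66/6 = 11
te_J = (6 + 4·9 + 18)/6 = 60/6 = 10

Forward pass:
ES_A = 0; EF_A = 3
ES_B = 0; EF_B = 6
ES_C = max(EF_A=3, EF_B=6) = 6; EF_C = 6+6 = 12
ES_D = max(EF_A=3, EF_B=6) = 6; EF_D = 6+8 = 14
ES_E = 12; EF_E = 12+7 = 19
ES_F = max(EF_C=12, EF_D=14) = 14; EF_F = 14+10 = 24
ES_G = max(EF_A=3, EF_D=14) = 14; EF_G = 14+16 = 30
ES_H = max(EF_A=3, EF_G=30) = 30; EF_H = 30+12 = 42
ES_I = max(EF_B=6, EF_C=12) = 12; EF_I = 12+11 = 23
ES_J = max(EF_E=19, EF_F=24, EF_H=42, EF_I=23) = 42; EF_J = 42+10 = 52
Expected project duration μ = 52 hours. Critical path: B → D → G → H → J.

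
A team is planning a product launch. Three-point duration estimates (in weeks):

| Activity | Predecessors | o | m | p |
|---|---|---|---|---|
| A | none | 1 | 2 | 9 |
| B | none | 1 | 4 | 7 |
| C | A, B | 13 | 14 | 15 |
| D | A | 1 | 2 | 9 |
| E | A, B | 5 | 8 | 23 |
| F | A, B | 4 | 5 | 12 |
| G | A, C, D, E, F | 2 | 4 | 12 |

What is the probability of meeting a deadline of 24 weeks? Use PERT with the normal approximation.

te_A = (1 + 4·2 + 9)/6 = 18/6 = 3; σ²_A = ((9−1)/6)² = 1.778
te_B = (1 + 4·4 + 7)/6 = 24/6 = 4; σ²_B = ((7−1)/6)² = 1.000
te_C = (13 + 4·14 + 15)/6 = 84/6 = 14; σ²_C = ((15−13)/6)² = 0.111
te_D = (1 + 4·2 + 9)/6 = 18/6 = 3; σ²_D = ((9−1)/6)² = 1.778
te_E = (5 + 4·8 + 23)/6 = 60/6 = 10; σ²_E = ((23−5)/6)² = 9.000
te_F = (4 + 4·5 + 12)/6 = 36/6 = 6; σ²_F = ((12−4)/6)² = 1.778
te_G = (2 + 4·4 + 12)/6 = 30/6 = 5; σ²_G = ((12−2)/6)² = 2.778

Forward pass:
ES_A = 0; EF_A = 3
ES_B = 0; EF_B = 4
ES_C = max(EF_A=3, EF_B=4) = 4; EF_C = 4+14 = 18
ES_D = 3; EF_D = 3+3 = 6
ES_E = max(EF_A=3, EF_B=4) = 4; EF_E = 4+10 = 14
ES_F = max(EF_A=3, EF_B=4) = 4; EF_F = 4+6 = 10
ES_G = max(EF_A=3, EF_C=18, EF_D=6, EF_E=14, EF_F=10) = 18; EF_G = 18+5 = 23
Expected project duration μ = 23 weeks. Critical path: B → C → G.

Variance along critical path = 1.000 + 0.111 + 2.778 = 3.889; σ = √3.889 = 1.972 weeks.
Z = (24 − 23) / 1.972 = 0.507
P(T ≤ 24) = Φ(0.507) ≈ 0.694

0.694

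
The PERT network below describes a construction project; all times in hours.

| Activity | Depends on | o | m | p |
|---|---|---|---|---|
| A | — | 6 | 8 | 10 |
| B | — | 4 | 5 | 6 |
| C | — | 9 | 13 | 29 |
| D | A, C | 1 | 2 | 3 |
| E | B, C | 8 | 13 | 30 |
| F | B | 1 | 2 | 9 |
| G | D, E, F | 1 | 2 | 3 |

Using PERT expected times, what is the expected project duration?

te_A = (6 + 4·8 + 10)/6 = 48/6 = 8
te_B = (4 + 4·5 + 6)/6 = 30/6 = 5
te_C = (9 + 4·13 + 29)/6 = 90/6 = 15
te_D = (1 + 4·2 + 3)/6 = 12/6 = 2
te_E = (8 + 4·13 + 30)/6 = 90/6 = 15
te_F = (1 + 4·2 + 9)/6 = 18/6 = 3
te_G = (1 + 4·2 + 3)/6 = 12/6 = 2

Forward pass:
ES_A = 0; EF_A = 8
ES_B = 0; EF_B = 5
ES_C = 0; EF_C = 15
ES_D = max(EF_A=8, EF_C=15) = 15; EF_D = 15+2 = 17
ES_E = max(EF_B=5, EF_C=15) = 15; EF_E = 15+15 = 30
ES_F = 5; EF_F = 5+3 = 8
ES_G = max(EF_D=17, EF_E=30, EF_F=8) = 30; EF_G = 30+2 = 32
Expected project duration μ = 32 hours. Critical path: C → E → G.

32 hours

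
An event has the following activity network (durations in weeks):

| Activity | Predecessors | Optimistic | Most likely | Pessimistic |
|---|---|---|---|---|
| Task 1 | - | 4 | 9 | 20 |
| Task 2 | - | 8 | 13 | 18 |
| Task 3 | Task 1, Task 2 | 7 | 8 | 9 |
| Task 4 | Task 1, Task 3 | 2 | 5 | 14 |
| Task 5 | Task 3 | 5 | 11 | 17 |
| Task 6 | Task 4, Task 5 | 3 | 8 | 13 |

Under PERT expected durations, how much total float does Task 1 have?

te_Task 1 = (4 + 4·9 + 20)/6 = 60/6 = 10
te_Task 2 = (8 + 4·13 + 18)/6 = 78/6 = 13
te_Task 3 = (7 + 4·8 + 9)/6 = 48/6 = 8
te_Task 4 = (2 + 4·5 + 14)/6 = 36/6 = 6
te_Task 5 = (5 + 4·11 + 17)/6 = 66/6 = 11
te_Task 6 = (3 + 4·8 + 13)/6 = 48/6 = 8

Forward pass:
ES_Task 1 = 0; EF_Task 1 = 10
ES_Task 2 = 0; EF_Task 2 = 13
ES_Task 3 = max(EF_Task 1=10, EF_Task 2=13) = 13; EF_Task 3 = 13+8 = 21
ES_Task 4 = max(EF_Task 1=10, EF_Task 3=21) = 21; EF_Task 4 = 21+6 = 27
ES_Task 5 = 21; EF_Task 5 = 21+11 = 32
ES_Task 6 = max(EF_Task 4=27, EF_Task 5=32) = 32; EF_Task 6 = 32+8 = 40
Expected project duration μ = 40 weeks. Critical path: Task 2 → Task 3 → Task 5 → Task 6.

Backward pass:
LF_Task 6 = 40; LS_Task 6 = 40−8 = 32
LF_Task 5 = LS_Task 6 = 32; LS_Task 5 = 32−11 = 21
LF_Task 4 = LS_Task 6 = 32; LS_Task 4 = 32−6 = 26
LF_Task 3 = min(LS_Task 4=26, LS_Task 5=21) = 21; LS_Task 3 = 21−8 = 13
LF_Task 2 = LS_Task 3 = 13; LS_Task 2 = 13−13 = 0
LF_Task 1 = min(LS_Task 3=13, LS_Task 4=26) = 13; LS_Task 1 = 13−10 = 3
Slack_Task 1 = LS_Task 1 − ES_Task 1 = 3 − 0 = 3

3 weeks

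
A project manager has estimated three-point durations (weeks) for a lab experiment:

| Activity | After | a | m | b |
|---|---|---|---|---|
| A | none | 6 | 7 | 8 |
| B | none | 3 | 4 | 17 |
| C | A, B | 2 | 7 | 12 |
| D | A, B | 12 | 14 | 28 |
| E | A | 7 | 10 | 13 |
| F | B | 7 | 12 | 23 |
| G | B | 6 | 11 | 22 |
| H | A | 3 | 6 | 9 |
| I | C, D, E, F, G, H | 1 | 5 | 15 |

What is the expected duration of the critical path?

29 weeks

te_A = (6 + 4·7 + 8)/6 = 42/6 = 7
te_B = (3 + 4·4 + 17)/6 = 36/6 = 6
te_C = (2 + 4·7 + 12)/6 = 42/6 = 7
te_D = (12 + 4·14 + 28)/6 = 96/6 = 16
te_E = (7 + 4·10 + 13)/6 = 60/6 = 10
te_F = (7 + 4·12 + 23)/6 = 78/6 = 13
te_G = (6 + 4·11 + 22)/6 = 72/6 = 12
te_H = (3 + 4·6 + 9)/6 = 36/6 = 6
te_I = (1 + 4·5 + 15)/6 = 36/6 = 6

Forward pass:
ES_A = 0; EF_A = 7
ES_B = 0; EF_B = 6
ES_C = max(EF_A=7, EF_B=6) = 7; EF_C = 7+7 = 14
ES_D = max(EF_A=7, EF_B=6) = 7; EF_D = 7+16 = 23
ES_E = 7; EF_E = 7+10 = 17
ES_F = 6; EF_F = 6+13 = 19
ES_G = 6; EF_G = 6+12 = 18
ES_H = 7; EF_H = 7+6 = 13
ES_I = max(EF_C=14, EF_D=23, EF_E=17, EF_F=19, EF_G=18, EF_H=13) = 23; EF_I = 23+6 = 29
Expected project duration μ = 29 weeks. Critical path: A → D → I.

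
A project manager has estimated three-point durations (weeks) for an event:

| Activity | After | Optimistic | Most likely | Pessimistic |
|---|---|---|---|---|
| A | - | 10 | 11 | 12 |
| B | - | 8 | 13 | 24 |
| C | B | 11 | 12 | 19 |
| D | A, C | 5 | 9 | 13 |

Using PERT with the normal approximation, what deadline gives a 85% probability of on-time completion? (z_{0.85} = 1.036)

te_A = (10 + 4·11 + 12)/6 = 66/6 = 11; σ²_A = ((12−10)/6)² = 0.111
te_B = (8 + 4·13 + 24)/6 = 84/6 = 14; σ²_B = ((24−8)/6)² = 7.111
te_C = (11 + 4·12 + 19)/6 = 78/6 = 13; σ²_C = ((19−11)/6)² = 1.778
te_D = (5 + 4·9 + 13)/6 = 54/6 = 9; σ²_D = ((13−5)/6)² = 1.778

Forward pass:
ES_A = 0; EF_A = 11
ES_B = 0; EF_B = 14
ES_C = 14; EF_C = 14+13 = 27
ES_D = max(EF_A=11, EF_C=27) = 27; EF_D = 27+9 = 36
Expected project duration μ = 36 weeks. Critical path: B → C → D.

Variance along critical path = 7.111 + 1.778 + 1.778 = 10.667; σ = 3.266 weeks.
D = μ + z·σ = 36 + 1.036·3.266 = 39.4 weeks

39.4 weeks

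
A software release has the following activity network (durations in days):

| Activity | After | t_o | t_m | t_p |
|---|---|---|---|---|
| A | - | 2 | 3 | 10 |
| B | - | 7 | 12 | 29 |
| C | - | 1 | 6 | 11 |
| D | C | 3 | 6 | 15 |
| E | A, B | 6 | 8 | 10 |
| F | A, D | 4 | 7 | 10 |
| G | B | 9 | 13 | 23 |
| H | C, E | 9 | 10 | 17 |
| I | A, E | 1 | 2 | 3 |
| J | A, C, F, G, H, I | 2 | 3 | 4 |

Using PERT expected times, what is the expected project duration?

te_A = (2 + 4·3 + 10)/6 = 24/6 = 4
te_B = (7 + 4·12 + 29)/6 = 84/6 = 14
te_C = (1 + 4·6 + 11)/6 = 36/6 = 6
te_D = (3 + 4·6 + 15)/6 = 42/6 = 7
te_E = (6 + 4·8 + 10)/6 = 48/6 = 8
te_F = (4 + 4·7 + 10)/6 = 42/6 = 7
te_G = (9 + 4·13 + 23)/6 = 84/6 = 14
te_H = (9 + 4·10 + 17)/6 = 66/6 = 11
te_I = (1 + 4·2 + 3)/6 = 12/6 = 2
te_J = (2 + 4·3 + 4)/6 = 18/6 = 3

Forward pass:
ES_A = 0; EF_A = 4
ES_B = 0; EF_B = 14
ES_C = 0; EF_C = 6
ES_D = 6; EF_D = 6+7 = 13
ES_E = max(EF_A=4, EF_B=14) = 14; EF_E = 14+8 = 22
ES_F = max(EF_A=4, EF_D=13) = 13; EF_F = 13+7 = 20
ES_G = 14; EF_G = 14+14 = 28
ES_H = max(EF_C=6, EF_E=22) = 22; EF_H = 22+11 = 33
ES_I = max(EF_A=4, EF_E=22) = 22; EF_I = 22+2 = 24
ES_J = max(EF_A=4, EF_C=6, EF_F=20, EF_G=28, EF_H=33, EF_I=24) = 33; EF_J = 33+3 = 36
Expected project duration μ = 36 days. Critical path: B → E → H → J.

36 days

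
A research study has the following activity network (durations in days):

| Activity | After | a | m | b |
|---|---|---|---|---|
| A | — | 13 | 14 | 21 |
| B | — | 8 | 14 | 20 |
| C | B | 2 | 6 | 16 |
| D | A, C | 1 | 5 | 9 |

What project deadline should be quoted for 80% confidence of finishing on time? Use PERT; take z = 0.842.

28.8 days

te_A = (13 + 4·14 + 21)/6 = 90/6 = 15; σ²_A = ((21−13)/6)² = 1.778
te_B = (8 + 4·14 + 20)/6 = 84/6 = 14; σ²_B = ((20−8)/6)² = 4.000
te_C = (2 + 4·6 + 16)/6 = 42/6 = 7; σ²_C = ((16−2)/6)² = 5.444
te_D = (1 + 4·5 + 9)/6 = 30/6 = 5; σ²_D = ((9−1)/6)² = 1.778

Forward pass:
ES_A = 0; EF_A = 15
ES_B = 0; EF_B = 14
ES_C = 14; EF_C = 14+7 = 21
ES_D = max(EF_A=15, EF_C=21) = 21; EF_D = 21+5 = 26
Expected project duration μ = 26 days. Critical path: B → C → D.

Variance along critical path = 4.000 + 5.444 + 1.778 = 11.222; σ = 3.350 days.
D = μ + z·σ = 26 + 0.842·3.350 = 28.8 days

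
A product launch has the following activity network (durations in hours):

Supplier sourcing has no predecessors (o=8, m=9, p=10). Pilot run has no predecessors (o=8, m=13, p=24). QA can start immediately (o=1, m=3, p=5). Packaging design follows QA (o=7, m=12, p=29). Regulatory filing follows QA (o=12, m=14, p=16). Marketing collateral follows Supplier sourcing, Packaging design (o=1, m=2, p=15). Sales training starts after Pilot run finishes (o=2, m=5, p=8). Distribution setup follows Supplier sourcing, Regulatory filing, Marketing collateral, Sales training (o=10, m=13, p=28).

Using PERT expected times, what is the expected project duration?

te_Supplier sourcing = (8 + 4·9 + 10)/6 = 54/6 = 9
te_Pilot run = (8 + 4·13 + 24)/6 = 84/6 = 14
te_QA = (1 + 4·3 + 5)/6 = 18/6 = 3
te_Packaging design = (7 + 4·12 + 29)/6 = 84/6 = 14
te_Regulatory filing = (12 + 4·14 + 16)/6 = 84/6 = 14
te_Marketing collateral = (1 + 4·2 + 15)/6 = 24/6 = 4
te_Sales training = (2 + 4·5 + 8)/6 = 30/6 = 5
te_Distribution setup = (10 + 4·13 + 28)/6 = 90/6 = 15

Forward pass:
ES_Supplier sourcing = 0; EF_Supplier sourcing = 9
ES_Pilot run = 0; EF_Pilot run = 14
ES_QA = 0; EF_QA = 3
ES_Packaging design = 3; EF_Packaging design = 3+14 = 17
ES_Regulatory filing = 3; EF_Regulatory filing = 3+14 = 17
ES_Marketing collateral = max(EF_Supplier sourcing=9, EF_Packaging design=17) = 17; EF_Marketing collateral = 17+4 = 21
ES_Sales training = 14; EF_Sales training = 14+5 = 19
ES_Distribution setup = max(EF_Supplier sourcing=9, EF_Regulatory filing=17, EF_Marketing collateral=21, EF_Sales training=19) = 21; EF_Distribution setup = 21+15 = 36
Expected project duration μ = 36 hours. Critical path: QA → Packaging design → Marketing collateral → Distribution setup.

36 hours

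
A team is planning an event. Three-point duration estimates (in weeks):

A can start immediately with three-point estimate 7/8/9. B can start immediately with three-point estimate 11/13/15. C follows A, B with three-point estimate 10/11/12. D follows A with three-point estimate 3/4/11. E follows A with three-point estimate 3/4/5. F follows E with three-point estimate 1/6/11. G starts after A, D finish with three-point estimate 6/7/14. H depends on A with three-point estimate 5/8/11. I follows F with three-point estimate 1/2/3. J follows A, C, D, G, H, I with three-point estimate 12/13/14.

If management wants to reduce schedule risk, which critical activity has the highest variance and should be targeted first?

te_A = (7 + 4·8 + 9)/6 = 48/6 = 8; σ²_A = ((9−7)/6)² = 0.111
te_B = (11 + 4·13 + 15)/6 = 78/6 = 13; σ²_B = ((15−11)/6)² = 0.444
te_C = (10 + 4·11 + 12)/6 = 66/6 = 11; σ²_C = ((12−10)/6)² = 0.111
te_D = (3 + 4·4 + 11)/6 = 30/6 = 5; σ²_D = ((11−3)/6)² = 1.778
te_E = (3 + 4·4 + 5)/6 = 24/6 = 4; σ²_E = ((5−3)/6)² = 0.111
te_F = (1 + 4·6 + 11)/6 = 36/6 = 6; σ²_F = ((11−1)/6)² = 2.778
te_G = (6 + 4·7 + 14)/6 = 48/6 = 8; σ²_G = ((14−6)/6)² = 1.778
te_H = (5 + 4·8 + 11)/6 = 48/6 = 8; σ²_H = ((11−5)/6)² = 1.000
te_I = (1 + 4·2 + 3)/6 = 12/6 = 2; σ²_I = ((3−1)/6)² = 0.111
te_J = (12 + 4·13 + 14)/6 = 78/6 = 13; σ²_J = ((14−12)/6)² = 0.111

Forward pass:
ES_A = 0; EF_A = 8
ES_B = 0; EF_B = 13
ES_C = max(EF_A=8, EF_B=13) = 13; EF_C = 13+11 = 24
ES_D = 8; EF_D = 8+5 = 13
ES_E = 8; EF_E = 8+4 = 12
ES_F = 12; EF_F = 12+6 = 18
ES_G = max(EF_A=8, EF_D=13) = 13; EF_G = 13+8 = 21
ES_H = 8; EF_H = 8+8 = 16
ES_I = 18; EF_I = 18+2 = 20
ES_J = max(EF_A=8, EF_C=24, EF_D=13, EF_G=21, EF_H=16, EF_I=20) = 24; EF_J = 24+13 = 37
Expected project duration μ = 37 weeks. Critical path: B → C → J.

Variances on critical path: σ²_B=0.444, σ²_C=0.111, σ²_J=0.111.
Largest is σ²_B = 0.444.

B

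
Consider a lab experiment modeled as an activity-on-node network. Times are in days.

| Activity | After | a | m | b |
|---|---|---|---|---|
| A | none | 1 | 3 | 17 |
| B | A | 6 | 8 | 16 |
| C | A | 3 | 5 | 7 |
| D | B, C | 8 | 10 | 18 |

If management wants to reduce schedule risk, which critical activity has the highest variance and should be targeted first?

A

te_A = (1 + 4·3 + 17)/6 = 30/6 = 5; σ²_A = ((17−1)/6)² = 7.111
te_B = (6 + 4·8 + 16)/6 = 54/6 = 9; σ²_B = ((16−6)/6)² = 2.778
te_C = (3 + 4·5 + 7)/6 = 30/6 = 5; σ²_C = ((7−3)/6)² = 0.444
te_D = (8 + 4·10 + 18)/6 = 66/6 = 11; σ²_D = ((18−8)/6)² = 2.778

Forward pass:
ES_A = 0; EF_A = 5
ES_B = 5; EF_B = 5+9 = 14
ES_C = 5; EF_C = 5+5 = 10
ES_D = max(EF_B=14, EF_C=10) = 14; EF_D = 14+11 = 25
Expected project duration μ = 25 days. Critical path: A → B → D.

Variances on critical path: σ²_A=7.111, σ²_B=2.778, σ²_D=2.778.
Largest is σ²_A = 7.111.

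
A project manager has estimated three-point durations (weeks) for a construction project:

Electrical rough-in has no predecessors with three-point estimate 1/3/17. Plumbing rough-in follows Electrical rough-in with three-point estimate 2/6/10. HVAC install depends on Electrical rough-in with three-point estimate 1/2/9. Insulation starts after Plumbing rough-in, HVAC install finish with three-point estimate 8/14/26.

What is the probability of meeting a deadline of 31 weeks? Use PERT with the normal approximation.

0.881

te_Electrical rough-in = (1 + 4·3 + 17)/6 = 30/6 = 5; σ²_Electrical rough-in = ((17−1)/6)² = 7.111
te_Plumbing rough-in = (2 + 4·6 + 10)/6 = 36/6 = 6; σ²_Plumbing rough-in = ((10−2)/6)² = 1.778
te_HVAC install = (1 + 4·2 + 9)/6 = 18/6 = 3; σ²_HVAC install = ((9−1)/6)² = 1.778
te_Insulation = (8 + 4·14 + 26)/6 = 90/6 = 15; σ²_Insulation = ((26−8)/6)² = 9.000

Forward pass:
ES_Electrical rough-in = 0; EF_Electrical rough-in = 5
ES_Plumbing rough-in = 5; EF_Plumbing rough-in = 5+6 = 11
ES_HVAC install = 5; EF_HVAC install = 5+3 = 8
ES_Insulation = max(EF_Plumbing rough-in=11, EF_HVAC install=8) = 11; EF_Insulation = 11+15 = 26
Expected project duration μ = 26 weeks. Critical path: Electrical rough-in → Plumbing rough-in → Insulation.

Variance along critical path = 7.111 + 1.778 + 9.000 = 17.889; σ = √17.889 = 4.230 weeks.
Z = (31 − 26) / 4.230 = 1.182
P(T ≤ 31) = Φ(1.182) ≈ 0.881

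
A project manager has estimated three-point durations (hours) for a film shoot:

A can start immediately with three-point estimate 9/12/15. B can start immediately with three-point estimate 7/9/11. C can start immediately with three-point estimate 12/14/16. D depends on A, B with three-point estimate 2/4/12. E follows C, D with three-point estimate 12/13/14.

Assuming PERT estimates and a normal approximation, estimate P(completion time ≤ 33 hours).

te_A = (9 + 4·12 + 15)/6 = 72/6 = 12; σ²_A = ((15−9)/6)² = 1.000
te_B = (7 + 4·9 + 11)/6 = 54/6 = 9; σ²_B = ((11−7)/6)² = 0.444
te_C = (12 + 4·14 + 16)/6 = 84/6 = 14; σ²_C = ((16−12)/6)² = 0.444
te_D = (2 + 4·4 + 12)/6 = 30/6 = 5; σ²_D = ((12−2)/6)² = 2.778
te_E = (12 + 4·13 + 14)/6 = 78/6 = 13; σ²_E = ((14−12)/6)² = 0.111

Forward pass:
ES_A = 0; EF_A = 12
ES_B = 0; EF_B = 9
ES_C = 0; EF_C = 14
ES_D = max(EF_A=12, EF_B=9) = 12; EF_D = 12+5 = 17
ES_E = max(EF_C=14, EF_D=17) = 17; EF_E = 17+13 = 30
Expected project duration μ = 30 hours. Critical path: A → D → E.

Variance along critical path = 1.000 + 2.778 + 0.111 = 3.889; σ = √3.889 = 1.972 hours.
Z = (33 − 30) / 1.972 = 1.521
P(T ≤ 33) = Φ(1.521) ≈ 0.936

0.936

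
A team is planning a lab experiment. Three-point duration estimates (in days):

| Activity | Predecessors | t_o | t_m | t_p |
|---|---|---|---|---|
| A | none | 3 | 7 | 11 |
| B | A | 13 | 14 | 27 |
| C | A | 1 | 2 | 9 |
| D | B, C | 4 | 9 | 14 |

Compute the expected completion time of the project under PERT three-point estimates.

32 days

te_A = (3 + 4·7 + 11)/6 = 42/6 = 7
te_B = (13 + 4·14 + 27)/6 = 96/6 = 16
te_C = (1 + 4·2 + 9)/6 = 18/6 = 3
te_D = (4 + 4·9 + 14)/6 = 54/6 = 9

Forward pass:
ES_A = 0; EF_A = 7
ES_B = 7; EF_B = 7+16 = 23
ES_C = 7; EF_C = 7+3 = 10
ES_D = max(EF_B=23, EF_C=10) = 23; EF_D = 23+9 = 32
Expected project duration μ = 32 days. Critical path: A → B → D.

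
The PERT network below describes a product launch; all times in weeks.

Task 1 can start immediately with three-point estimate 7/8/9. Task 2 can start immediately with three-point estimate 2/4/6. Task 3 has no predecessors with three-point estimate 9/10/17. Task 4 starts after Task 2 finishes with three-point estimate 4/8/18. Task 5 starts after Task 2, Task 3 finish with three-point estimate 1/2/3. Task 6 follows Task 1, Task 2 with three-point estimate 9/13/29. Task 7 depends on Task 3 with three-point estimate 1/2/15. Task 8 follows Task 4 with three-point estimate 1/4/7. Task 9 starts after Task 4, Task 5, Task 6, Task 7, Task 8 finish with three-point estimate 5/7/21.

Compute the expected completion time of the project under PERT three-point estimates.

te_Task 1 = (7 + 4·8 + 9)/6 = 48/6 = 8
te_Task 2 = (2 + 4·4 + 6)/6 = 24/6 = 4
te_Task 3 = (9 + 4·10 + 17)/6 = 66/6 = 11
te_Task 4 = (4 + 4·8 + 18)/6 = 54/6 = 9
te_Task 5 = (1 + 4·2 + 3)/6 = 12/6 = 2
te_Task 6 = (9 + 4·13 + 29)/6 = 90/6 = 15
te_Task 7 = (1 + 4·2 + 15)/6 = 24/6 = 4
te_Task 8 = (1 + 4·4 + 7)/6 = 24/6 = 4
te_Task 9 = (5 + 4·7 + 21)/6 = 54/6 = 9

Forward pass:
ES_Task 1 = 0; EF_Task 1 = 8
ES_Task 2 = 0; EF_Task 2 = 4
ES_Task 3 = 0; EF_Task 3 = 11
ES_Task 4 = 4; EF_Task 4 = 4+9 = 13
ES_Task 5 = max(EF_Task 2=4, EF_Task 3=11) = 11; EF_Task 5 = 11+2 = 13
ES_Task 6 = max(EF_Task 1=8, EF_Task 2=4) = 8; EF_Task 6 = 8+15 = 23
ES_Task 7 = 11; EF_Task 7 = 11+4 = 15
ES_Task 8 = 13; EF_Task 8 = 13+4 = 17
ES_Task 9 = max(EF_Task 4=13, EF_Task 5=13, EF_Task 6=23, EF_Task 7=15, EF_Task 8=17) = 23; EF_Task 9 = 23+9 = 32
Expected project duration μ = 32 weeks. Critical path: Task 1 → Task 6 → Task 9.

32 weeks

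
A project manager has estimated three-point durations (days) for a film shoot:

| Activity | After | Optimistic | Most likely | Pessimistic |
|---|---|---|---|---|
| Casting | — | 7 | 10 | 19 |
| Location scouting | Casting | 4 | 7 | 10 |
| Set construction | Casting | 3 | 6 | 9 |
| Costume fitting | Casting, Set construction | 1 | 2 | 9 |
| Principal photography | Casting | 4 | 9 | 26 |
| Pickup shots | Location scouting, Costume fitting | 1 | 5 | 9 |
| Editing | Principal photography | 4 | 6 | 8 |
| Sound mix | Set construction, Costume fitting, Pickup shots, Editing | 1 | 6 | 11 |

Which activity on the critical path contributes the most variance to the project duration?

te_Casting = (7 + 4·10 + 19)/6 = 66/6 = 11; σ²_Casting = ((19−7)/6)² = 4.000
te_Location scouting = (4 + 4·7 + 10)/6 = 42/6 = 7; σ²_Location scouting = ((10−4)/6)² = 1.000
te_Set construction = (3 + 4·6 + 9)/6 = 36/6 = 6; σ²_Set construction = ((9−3)/6)² = 1.000
te_Costume fitting = (1 + 4·2 + 9)/6 = 18/6 = 3; σ²_Costume fitting = ((9−1)/6)² = 1.778
te_Principal photography = (4 + 4·9 + 26)/6 = 66/6 = 11; σ²_Principal photography = ((26−4)/6)² = 13.444
te_Pickup shots = (1 + 4·5 + 9)/6 = 30/6 = 5; σ²_Pickup shots = ((9−1)/6)² = 1.778
te_Editing = (4 + 4·6 + 8)/6 = 36/6 = 6; σ²_Editing = ((8−4)/6)² = 0.444
te_Sound mix = (1 + 4·6 + 11)/6 = 36/6 = 6; σ²_Sound mix = ((11−1)/6)² = 2.778

Forward pass:
ES_Casting = 0; EF_Casting = 11
ES_Location scouting = 11; EF_Location scouting = 11+7 = 18
ES_Set construction = 11; EF_Set construction = 11+6 = 17
ES_Costume fitting = max(EF_Casting=11, EF_Set construction=17) = 17; EF_Costume fitting = 17+3 = 20
ES_Principal photography = 11; EF_Principal photography = 11+11 = 22
ES_Pickup shots = max(EF_Location scouting=18, EF_Costume fitting=20) = 20; EF_Pickup shots = 20+5 = 25
ES_Editing = 22; EF_Editing = 22+6 = 28
ES_Sound mix = max(EF_Set construction=17, EF_Costume fitting=20, EF_Pickup shots=25, EF_Editing=28) = 28; EF_Sound mix = 28+6 = 34
Expected project duration μ = 34 days. Critical path: Casting → Principal photography → Editing → Sound mix.

Variances on critical path: σ²_Casting=4.000, σ²_Principal photography=13.444, σ²_Editing=0.444, σ²_Sound mix=2.778.
Largest is σ²_Principal photography = 13.444.

Principal photography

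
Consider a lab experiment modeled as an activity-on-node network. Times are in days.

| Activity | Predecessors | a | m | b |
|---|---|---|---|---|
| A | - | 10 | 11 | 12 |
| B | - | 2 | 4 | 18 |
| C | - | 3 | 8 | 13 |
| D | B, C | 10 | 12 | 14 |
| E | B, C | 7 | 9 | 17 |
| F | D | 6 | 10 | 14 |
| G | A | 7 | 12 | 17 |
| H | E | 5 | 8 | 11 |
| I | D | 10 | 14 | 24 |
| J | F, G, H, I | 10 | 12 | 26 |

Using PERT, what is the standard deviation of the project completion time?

3.97 days

te_A = (10 + 4·11 + 12)/6 = 66/6 = 11; σ²_A = ((12−10)/6)² = 0.111
te_B = (2 + 4·4 + 18)/6 = 36/6 = 6; σ²_B = ((18−2)/6)² = 7.111
te_C = (3 + 4·8 + 13)/6 = 48/6 = 8; σ²_C = ((13−3)/6)² = 2.778
te_D = (10 + 4·12 + 14)/6 = 72/6 = 12; σ²_D = ((14−10)/6)² = 0.444
te_E = (7 + 4·9 + 17)/6 = 60/6 = 10; σ²_E = ((17−7)/6)² = 2.778
te_F = (6 + 4·10 + 14)/6 = 60/6 = 10; σ²_F = ((14−6)/6)² = 1.778
te_G = (7 + 4·12 + 17)/6 = 72/6 = 12; σ²_G = ((17−7)/6)² = 2.778
te_H = (5 + 4·8 + 11)/6 = 48/6 = 8; σ²_H = ((11−5)/6)² = 1.000
te_I = (10 + 4·14 + 24)/6 = 90/6 = 15; σ²_I = ((24−10)/6)² = 5.444
te_J = (10 + 4·12 + 26)/6 = 84/6 = 14; σ²_J = ((26−10)/6)² = 7.111

Forward pass:
ES_A = 0; EF_A = 11
ES_B = 0; EF_B = 6
ES_C = 0; EF_C = 8
ES_D = max(EF_B=6, EF_C=8) = 8; EF_D = 8+12 = 20
ES_E = max(EF_B=6, EF_C=8) = 8; EF_E = 8+10 = 18
ES_F = 20; EF_F = 20+10 = 30
ES_G = 11; EF_G = 11+12 = 23
ES_H = 18; EF_H = 18+8 = 26
ES_I = 20; EF_I = 20+15 = 35
ES_J = max(EF_F=30, EF_G=23, EF_H=26, EF_I=35) = 35; EF_J = 35+14 = 49
Expected project duration μ = 49 days. Critical path: C → D → I → J.

Variance along critical path = 2.778 + 0.444 + 5.444 + 7.111 = 15.778
σ = √15.778 = 3.972 days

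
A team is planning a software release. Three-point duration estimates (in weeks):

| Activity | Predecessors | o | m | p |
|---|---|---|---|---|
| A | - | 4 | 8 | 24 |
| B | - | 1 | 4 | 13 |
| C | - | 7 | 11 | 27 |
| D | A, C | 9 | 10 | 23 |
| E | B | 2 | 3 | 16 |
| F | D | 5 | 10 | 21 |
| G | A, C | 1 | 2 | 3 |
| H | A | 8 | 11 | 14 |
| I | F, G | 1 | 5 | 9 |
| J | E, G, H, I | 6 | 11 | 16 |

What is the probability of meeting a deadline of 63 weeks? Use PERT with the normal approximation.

te_A = (4 + 4·8 + 24)/6 = 60/6 = 10; σ²_A = ((24−4)/6)² = 11.111
te_B = (1 + 4·4 + 13)/6 = 30/6 = 5; σ²_B = ((13−1)/6)² = 4.000
te_C = (7 + 4·11 + 27)/6 = 78/6 = 13; σ²_C = ((27−7)/6)² = 11.111
te_D = (9 + 4·10 + 23)/6 = 72/6 = 12; σ²_D = ((23−9)/6)² = 5.444
te_E = (2 + 4·3 + 16)/6 = 30/6 = 5; σ²_E = ((16−2)/6)² = 5.444
te_F = (5 + 4·10 + 21)/6 = 66/6 = 11; σ²_F = ((21−5)/6)² = 7.111
te_G = (1 + 4·2 + 3)/6 = 12/6 = 2; σ²_G = ((3−1)/6)² = 0.111
te_H = (8 + 4·11 + 14)/6 = 66/6 = 11; σ²_H = ((14−8)/6)² = 1.000
te_I = (1 + 4·5 + 9)/6 = 30/6 = 5; σ²_I = ((9−1)/6)² = 1.778
te_J = (6 + 4·11 + 16)/6 = 66/6 = 11; σ²_J = ((16−6)/6)² = 2.778

Forward pass:
ES_A = 0; EF_A = 10
ES_B = 0; EF_B = 5
ES_C = 0; EF_C = 13
ES_D = max(EF_A=10, EF_C=13) = 13; EF_D = 13+12 = 25
ES_E = 5; EF_E = 5+5 = 10
ES_F = 25; EF_F = 25+11 = 36
ES_G = max(EF_A=10, EF_C=13) = 13; EF_G = 13+2 = 15
ES_H = 10; EF_H = 10+11 = 21
ES_I = max(EF_F=36, EF_G=15) = 36; EF_I = 36+5 = 41
ES_J = max(EF_E=10, EF_G=15, EF_H=21, EF_I=41) = 41; EF_J = 41+11 = 52
Expected project duration μ = 52 weeks. Critical path: C → D → F → I → J.

Variance along critical path = 11.111 + 5.444 + 7.111 + 1.778 + 2.778 = 28.222; σ = √28.222 = 5.312 weeks.
Z = (63 − 52) / 5.312 = 2.071
P(T ≤ 63) = Φ(2.071) ≈ 0.981

0.981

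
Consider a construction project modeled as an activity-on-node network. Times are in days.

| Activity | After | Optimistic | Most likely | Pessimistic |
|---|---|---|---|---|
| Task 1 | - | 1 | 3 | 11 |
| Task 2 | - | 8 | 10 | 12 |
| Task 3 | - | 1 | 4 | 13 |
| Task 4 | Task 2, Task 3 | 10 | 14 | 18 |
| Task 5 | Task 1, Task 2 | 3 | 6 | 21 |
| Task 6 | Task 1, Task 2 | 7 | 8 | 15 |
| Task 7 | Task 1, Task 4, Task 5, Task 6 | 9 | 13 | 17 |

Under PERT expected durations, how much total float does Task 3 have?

te_Task 1 = (1 + 4·3 + 11)/6 = 24/6 = 4
te_Task 2 = (8 + 4·10 + 12)/6 = 60/6 = 10
te_Task 3 = (1 + 4·4 + 13)/6 = 30/6 = 5
te_Task 4 = (10 + 4·14 + 18)/6 = 84/6 = 14
te_Task 5 = (3 + 4·6 + 21)/6 = 48/6 = 8
te_Task 6 = (7 + 4·8 + 15)/6 = 54/6 = 9
te_Task 7 = (9 + 4·13 + 17)/6 = 78/6 = 13

Forward pass:
ES_Task 1 = 0; EF_Task 1 = 4
ES_Task 2 = 0; EF_Task 2 = 10
ES_Task 3 = 0; EF_Task 3 = 5
ES_Task 4 = max(EF_Task 2=10, EF_Task 3=5) = 10; EF_Task 4 = 10+14 = 24
ES_Task 5 = max(EF_Task 1=4, EF_Task 2=10) = 10; EF_Task 5 = 10+8 = 18
ES_Task 6 = max(EF_Task 1=4, EF_Task 2=10) = 10; EF_Task 6 = 10+9 = 19
ES_Task 7 = max(EF_Task 1=4, EF_Task 4=24, EF_Task 5=18, EF_Task 6=19) = 24; EF_Task 7 = 24+13 = 37
Expected project duration μ = 37 days. Critical path: Task 2 → Task 4 → Task 7.

Backward pass:
LF_Task 7 = 37; LS_Task 7 = 37−13 = 24
LF_Task 6 = LS_Task 7 = 24; LS_Task 6 = 24−9 = 15
LF_Task 5 = LS_Task 7 = 24; LS_Task 5 = 24−8 = 16
LF_Task 4 = LS_Task 7 = 24; LS_Task 4 = 24−14 = 10
LF_Task 3 = LS_Task 4 = 10; LS_Task 3 = 10−5 = 5
LF_Task 2 = min(LS_Task 4=10, LS_Task 5=16, LS_Task 6=15) = 10; LS_Task 2 = 10−10 = 0
LF_Task 1 = min(LS_Task 5=16, LS_Task 6=15, LS_Task 7=24) = 15; LS_Task 1 = 15−4 = 11
Slack_Task 3 = LS_Task 3 − ES_Task 3 = 5 − 0 = 5

5 days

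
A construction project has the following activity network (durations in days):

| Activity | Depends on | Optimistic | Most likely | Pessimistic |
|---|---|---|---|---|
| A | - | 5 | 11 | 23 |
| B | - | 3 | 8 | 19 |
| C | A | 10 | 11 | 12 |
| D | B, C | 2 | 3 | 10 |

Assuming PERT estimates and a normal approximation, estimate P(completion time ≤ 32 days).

0.935

te_A = (5 + 4·11 + 23)/6 = 72/6 = 12; σ²_A = ((23−5)/6)² = 9.000
te_B = (3 + 4·8 + 19)/6 = 54/6 = 9; σ²_B = ((19−3)/6)² = 7.111
te_C = (10 + 4·11 + 12)/6 = 66/6 = 11; σ²_C = ((12−10)/6)² = 0.111
te_D = (2 + 4·3 + 10)/6 = 24/6 = 4; σ²_D = ((10−2)/6)² = 1.778

Forward pass:
ES_A = 0; EF_A = 12
ES_B = 0; EF_B = 9
ES_C = 12; EF_C = 12+11 = 23
ES_D = max(EF_B=9, EF_C=23) = 23; EF_D = 23+4 = 27
Expected project duration μ = 27 days. Critical path: A → C → D.

Variance along critical path = 9.000 + 0.111 + 1.778 = 10.889; σ = √10.889 = 3.300 days.
Z = (32 − 27) / 3.300 = 1.515
P(T ≤ 32) = Φ(1.515) ≈ 0.935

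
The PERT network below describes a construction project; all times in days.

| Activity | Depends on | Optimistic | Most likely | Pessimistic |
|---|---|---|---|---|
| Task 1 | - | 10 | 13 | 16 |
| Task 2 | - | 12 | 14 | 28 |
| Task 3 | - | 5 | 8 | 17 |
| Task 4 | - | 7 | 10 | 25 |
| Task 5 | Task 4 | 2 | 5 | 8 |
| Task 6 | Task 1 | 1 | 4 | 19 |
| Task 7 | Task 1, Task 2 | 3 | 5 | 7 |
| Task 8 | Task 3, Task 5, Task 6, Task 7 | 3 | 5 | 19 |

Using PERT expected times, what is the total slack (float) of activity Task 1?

te_Task 1 = (10 + 4·13 + 16)/6 = 78/6 = 13
te_Task 2 = (12 + 4·14 + 28)/6 = 96/6 = 16
te_Task 3 = (5 + 4·8 + 17)/6 = 54/6 = 9
te_Task 4 = (7 + 4·10 + 25)/6 = 72/6 = 12
te_Task 5 = (2 + 4·5 + 8)/6 = 30/6 = 5
te_Task 6 = (1 + 4·4 + 19)/6 = 36/6 = 6
te_Task 7 = (3 + 4·5 + 7)/6 = 30/6 = 5
te_Task 8 = (3 + 4·5 + 19)/6 = 42/6 = 7

Forward pass:
ES_Task 1 = 0; EF_Task 1 = 13
ES_Task 2 = 0; EF_Task 2 = 16
ES_Task 3 = 0; EF_Task 3 = 9
ES_Task 4 = 0; EF_Task 4 = 12
ES_Task 5 = 12; EF_Task 5 = 12+5 = 17
ES_Task 6 = 13; EF_Task 6 = 13+6 = 19
ES_Task 7 = max(EF_Task 1=13, EF_Task 2=16) = 16; EF_Task 7 = 16+5 = 21
ES_Task 8 = max(EF_Task 3=9, EF_Task 5=17, EF_Task 6=19, EF_Task 7=21) = 21; EF_Task 8 = 21+7 = 28
Expected project duration μ = 28 days. Critical path: Task 2 → Task 7 → Task 8.

Backward pass:
LF_Task 8 = 28; LS_Task 8 = 28−7 = 21
LF_Task 7 = LS_Task 8 = 21; LS_Task 7 = 21−5 = 16
LF_Task 6 = LS_Task 8 = 21; LS_Task 6 = 21−6 = 15
LF_Task 5 = LS_Task 8 = 21; LS_Task 5 = 21−5 = 16
LF_Task 4 = LS_Task 5 = 16; LS_Task 4 = 16−12 = 4
LF_Task 3 = LS_Task 8 = 21; LS_Task 3 = 21−9 = 12
LF_Task 2 = LS_Task 7 = 16; LS_Task 2 = 16−16 = 0
LF_Task 1 = min(LS_Task 6=15, LS_Task 7=16) = 15; LS_Task 1 = 15−13 = 2
Slack_Task 1 = LS_Task 1 − ES_Task 1 = 2 − 0 = 2

2 days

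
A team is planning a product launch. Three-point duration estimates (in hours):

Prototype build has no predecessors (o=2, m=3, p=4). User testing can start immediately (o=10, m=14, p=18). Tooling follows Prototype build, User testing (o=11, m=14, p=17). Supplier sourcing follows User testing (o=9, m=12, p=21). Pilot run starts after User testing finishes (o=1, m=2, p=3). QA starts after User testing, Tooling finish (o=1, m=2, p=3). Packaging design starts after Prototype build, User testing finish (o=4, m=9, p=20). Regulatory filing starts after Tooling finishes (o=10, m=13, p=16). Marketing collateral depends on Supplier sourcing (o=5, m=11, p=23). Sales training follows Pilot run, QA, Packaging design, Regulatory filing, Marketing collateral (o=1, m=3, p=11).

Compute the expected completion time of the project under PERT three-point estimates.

45 hours

te_Prototype build = (2 + 4·3 + 4)/6 = 18/6 = 3
te_User testing = (10 + 4·14 + 18)/6 = 84/6 = 14
te_Tooling = (11 + 4·14 + 17)/6 = 84/6 = 14
te_Supplier sourcing = (9 + 4·12 + 21)/6 = 78/6 = 13
te_Pilot run = (1 + 4·2 + 3)/6 = 12/6 = 2
te_QA = (1 + 4·2 + 3)/6 = 12/6 = 2
te_Packaging design = (4 + 4·9 + 20)/6 = 60/6 = 10
te_Regulatory filing = (10 + 4·13 + 16)/6 = 78/6 = 13
te_Marketing collateral = (5 + 4·11 + 23)/6 = 72/6 = 12
te_Sales training = (1 + 4·3 + 11)/6 = 24/6 = 4

Forward pass:
ES_Prototype build = 0; EF_Prototype build = 3
ES_User testing = 0; EF_User testing = 14
ES_Tooling = max(EF_Prototype build=3, EF_User testing=14) = 14; EF_Tooling = 14+14 = 28
ES_Supplier sourcing = 14; EF_Supplier sourcing = 14+13 = 27
ES_Pilot run = 14; EF_Pilot run = 14+2 = 16
ES_QA = max(EF_User testing=14, EF_Tooling=28) = 28; EF_QA = 28+2 = 30
ES_Packaging design = max(EF_Prototype build=3, EF_User testing=14) = 14; EF_Packaging design = 14+10 = 24
ES_Regulatory filing = 28; EF_Regulatory filing = 28+13 = 41
ES_Marketing collateral = 27; EF_Marketing collateral = 27+12 = 39
ES_Sales training = max(EF_Pilot run=16, EF_QA=30, EF_Packaging design=24, EF_Regulatory filing=41, EF_Marketing collateral=39) = 41; EF_Sales training = 41+4 = 45
Expected project duration μ = 45 hours. Critical path: User testing → Tooling → Regulatory filing → Sales training.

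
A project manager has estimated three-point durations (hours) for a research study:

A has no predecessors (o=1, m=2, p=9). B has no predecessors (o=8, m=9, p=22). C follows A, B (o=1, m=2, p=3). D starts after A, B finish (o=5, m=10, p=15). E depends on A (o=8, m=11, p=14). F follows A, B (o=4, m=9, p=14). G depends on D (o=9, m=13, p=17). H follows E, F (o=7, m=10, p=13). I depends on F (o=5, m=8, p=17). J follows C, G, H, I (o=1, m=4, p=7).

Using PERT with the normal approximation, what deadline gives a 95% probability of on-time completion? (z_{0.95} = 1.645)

43.5 hours

te_A = (1 + 4·2 + 9)/6 = 18/6 = 3; σ²_A = ((9−1)/6)² = 1.778
te_B = (8 + 4·9 + 22)/6 = 66/6 = 11; σ²_B = ((22−8)/6)² = 5.444
te_C = (1 + 4·2 + 3)/6 = 12/6 = 2; σ²_C = ((3−1)/6)² = 0.111
te_D = (5 + 4·10 + 15)/6 = 60/6 = 10; σ²_D = ((15−5)/6)² = 2.778
te_E = (8 + 4·11 + 14)/6 = 66/6 = 11; σ²_E = ((14−8)/6)² = 1.000
te_F = (4 + 4·9 + 14)/6 = 54/6 = 9; σ²_F = ((14−4)/6)² = 2.778
te_G = (9 + 4·13 + 17)/6 = 78/6 = 13; σ²_G = ((17−9)/6)² = 1.778
te_H = (7 + 4·10 + 13)/6 = 60/6 = 10; σ²_H = ((13−7)/6)² = 1.000
te_I = (5 + 4·8 + 17)/6 = 54/6 = 9; σ²_I = ((17−5)/6)² = 4.000
te_J = (1 + 4·4 + 7)/6 = 24/6 = 4; σ²_J = ((7−1)/6)² = 1.000

Forward pass:
ES_A = 0; EF_A = 3
ES_B = 0; EF_B = 11
ES_C = max(EF_A=3, EF_B=11) = 11; EF_C = 11+2 = 13
ES_D = max(EF_A=3, EF_B=11) = 11; EF_D = 11+10 = 21
ES_E = 3; EF_E = 3+11 = 14
ES_F = max(EF_A=3, EF_B=11) = 11; EF_F = 11+9 = 20
ES_G = 21; EF_G = 21+13 = 34
ES_H = max(EF_E=14, EF_F=20) = 20; EF_H = 20+10 = 30
ES_I = 20; EF_I = 20+9 = 29
ES_J = max(EF_C=13, EF_G=34, EF_H=30, EF_I=29) = 34; EF_J = 34+4 = 38
Expected project duration μ = 38 hours. Critical path: B → D → G → J.

Variance along critical path = 5.444 + 2.778 + 1.778 + 1.000 = 11.000; σ = 3.317 hours.
D = μ + z·σ = 38 + 1.645·3.317 = 43.5 hours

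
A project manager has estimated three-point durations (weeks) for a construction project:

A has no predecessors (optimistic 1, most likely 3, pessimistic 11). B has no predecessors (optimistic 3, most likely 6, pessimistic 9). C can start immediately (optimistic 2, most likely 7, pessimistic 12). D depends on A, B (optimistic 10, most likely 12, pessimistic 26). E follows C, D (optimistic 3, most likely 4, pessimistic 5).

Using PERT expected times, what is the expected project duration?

te_A = (1 + 4·3 + 11)/6 = 24/6 = 4
te_B = (3 + 4·6 + 9)/6 = 36/6 = 6
te_C = (2 + 4·7 + 12)/6 = 42/6 = 7
te_D = (10 + 4·12 + 26)/6 = 84/6 = 14
te_E = (3 + 4·4 + 5)/6 = 24/6 = 4

Forward pass:
ES_A = 0; EF_A = 4
ES_B = 0; EF_B = 6
ES_C = 0; EF_C = 7
ES_D = max(EF_A=4, EF_B=6) = 6; EF_D = 6+14 = 20
ES_E = max(EF_C=7, EF_D=20) = 20; EF_E = 20+4 = 24
Expected project duration μ = 24 weeks. Critical path: B → D → E.

24 weeks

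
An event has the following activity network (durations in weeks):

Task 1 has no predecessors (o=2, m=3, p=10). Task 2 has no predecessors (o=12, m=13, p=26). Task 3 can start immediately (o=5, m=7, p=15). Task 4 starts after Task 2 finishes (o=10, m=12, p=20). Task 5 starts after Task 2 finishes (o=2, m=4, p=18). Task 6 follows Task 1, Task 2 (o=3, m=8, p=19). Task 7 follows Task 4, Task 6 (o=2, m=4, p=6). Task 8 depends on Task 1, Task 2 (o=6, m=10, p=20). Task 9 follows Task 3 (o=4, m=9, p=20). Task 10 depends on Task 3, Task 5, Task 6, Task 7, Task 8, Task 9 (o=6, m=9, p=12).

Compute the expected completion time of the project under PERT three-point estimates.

41 weeks

te_Task 1 = (2 + 4·3 + 10)/6 = 24/6 = 4
te_Task 2 = (12 + 4·13 + 26)/6 = 90/6 = 15
te_Task 3 = (5 + 4·7 + 15)/6 = 48/6 = 8
te_Task 4 = (10 + 4·12 + 20)/6 = 78/6 = 13
te_Task 5 = (2 + 4·4 + 18)/6 = 36/6 = 6
te_Task 6 = (3 + 4·8 + 19)/6 = 54/6 = 9
te_Task 7 = (2 + 4·4 + 6)/6 = 24/6 = 4
te_Task 8 = (6 + 4·10 + 20)/6 = 66/6 = 11
te_Task 9 = (4 + 4·9 + 20)/6 = 60/6 = 10
te_Task 10 = (6 + 4·9 + 12)/6 = 54/6 = 9

Forward pass:
ES_Task 1 = 0; EF_Task 1 = 4
ES_Task 2 = 0; EF_Task 2 = 15
ES_Task 3 = 0; EF_Task 3 = 8
ES_Task 4 = 15; EF_Task 4 = 15+13 = 28
ES_Task 5 = 15; EF_Task 5 = 15+6 = 21
ES_Task 6 = max(EF_Task 1=4, EF_Task 2=15) = 15; EF_Task 6 = 15+9 = 24
ES_Task 7 = max(EF_Task 4=28, EF_Task 6=24) = 28; EF_Task 7 = 28+4 = 32
ES_Task 8 = max(EF_Task 1=4, EF_Task 2=15) = 15; EF_Task 8 = 15+11 = 26
ES_Task 9 = 8; EF_Task 9 = 8+10 = 18
ES_Task 10 = max(EF_Task 3=8, EF_Task 5=21, EF_Task 6=24, EF_Task 7=32, EF_Task 8=26, EF_Task 9=18) = 32; EF_Task 10 = 32+9 = 41
Expected project duration μ = 41 weeks. Critical path: Task 2 → Task 4 → Task 7 → Task 10.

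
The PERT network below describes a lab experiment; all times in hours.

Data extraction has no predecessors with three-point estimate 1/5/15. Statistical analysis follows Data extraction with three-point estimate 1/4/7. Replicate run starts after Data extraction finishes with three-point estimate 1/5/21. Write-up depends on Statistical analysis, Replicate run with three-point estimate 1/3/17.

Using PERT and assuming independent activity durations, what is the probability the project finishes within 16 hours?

0.340

te_Data extraction = (1 + 4·5 + 15)/6 = 36/6 = 6; σ²_Data extraction = ((15−1)/6)² = 5.444
te_Statistical analysis = (1 + 4·4 + 7)/6 = 24/6 = 4; σ²_Statistical analysis = ((7−1)/6)² = 1.000
te_Replicate run = (1 + 4·5 + 21)/6 = 42/6 = 7; σ²_Replicate run = ((21−1)/6)² = 11.111
te_Write-up = (1 + 4·3 + 17)/6 = 30/6 = 5; σ²_Write-up = ((17−1)/6)² = 7.111

Forward pass:
ES_Data extraction = 0; EF_Data extraction = 6
ES_Statistical analysis = 6; EF_Statistical analysis = 6+4 = 10
ES_Replicate run = 6; EF_Replicate run = 6+7 = 13
ES_Write-up = max(EF_Statistical analysis=10, EF_Replicate run=13) = 13; EF_Write-up = 13+5 = 18
Expected project duration μ = 18 hours. Critical path: Data extraction → Replicate run → Write-up.

Variance along critical path = 5.444 + 11.111 + 7.111 = 23.667; σ = √23.667 = 4.865 hours.
Z = (16 − 18) / 4.865 = -0.411
P(T ≤ 16) = Φ(-0.411) ≈ 0.340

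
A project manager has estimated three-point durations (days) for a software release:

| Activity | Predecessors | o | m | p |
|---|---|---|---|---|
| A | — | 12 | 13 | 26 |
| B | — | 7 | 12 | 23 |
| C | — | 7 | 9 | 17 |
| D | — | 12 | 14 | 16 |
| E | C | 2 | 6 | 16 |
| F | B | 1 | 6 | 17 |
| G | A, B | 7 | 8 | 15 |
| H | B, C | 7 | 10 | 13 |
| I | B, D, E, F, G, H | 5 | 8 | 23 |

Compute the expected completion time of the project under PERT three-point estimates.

te_A = (12 + 4·13 + 26)/6 = 90/6 = 15
te_B = (7 + 4·12 + 23)/6 = 78/6 = 13
te_C = (7 + 4·9 + 17)/6 = 60/6 = 10
te_D = (12 + 4·14 + 16)/6 = 84/6 = 14
te_E = (2 + 4·6 + 16)/6 = 42/6 = 7
te_F = (1 + 4·6 + 17)/6 = 42/6 = 7
te_G = (7 + 4·8 + 15)/6 = 54/6 = 9
te_H = (7 + 4·10 + 13)/6 = 60/6 = 10
te_I = (5 + 4·8 + 23)/6 = 60/6 = 10

Forward pass:
ES_A = 0; EF_A = 15
ES_B = 0; EF_B = 13
ES_C = 0; EF_C = 10
ES_D = 0; EF_D = 14
ES_E = 10; EF_E = 10+7 = 17
ES_F = 13; EF_F = 13+7 = 20
ES_G = max(EF_A=15, EF_B=13) = 15; EF_G = 15+9 = 24
ES_H = max(EF_B=13, EF_C=10) = 13; EF_H = 13+10 = 23
ES_I = max(EF_B=13, EF_D=14, EF_E=17, EF_F=20, EF_G=24, EF_H=23) = 24; EF_I = 24+10 = 34
Expected project duration μ = 34 days. Critical path: A → G → I.

34 days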